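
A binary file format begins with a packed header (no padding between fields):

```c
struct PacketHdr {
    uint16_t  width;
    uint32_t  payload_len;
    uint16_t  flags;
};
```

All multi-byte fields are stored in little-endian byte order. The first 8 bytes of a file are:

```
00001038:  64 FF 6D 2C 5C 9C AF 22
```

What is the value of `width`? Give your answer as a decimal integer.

65380

`width` is the first field, at byte offset 0, occupying 2 bytes.
Bytes at offsets 0..1: 64 FF.
Little-endian stores the least-significant byte at the lowest address.
Reassemble most-significant byte first: FF 64 → 0xFF64.
0xFF64 = 65380.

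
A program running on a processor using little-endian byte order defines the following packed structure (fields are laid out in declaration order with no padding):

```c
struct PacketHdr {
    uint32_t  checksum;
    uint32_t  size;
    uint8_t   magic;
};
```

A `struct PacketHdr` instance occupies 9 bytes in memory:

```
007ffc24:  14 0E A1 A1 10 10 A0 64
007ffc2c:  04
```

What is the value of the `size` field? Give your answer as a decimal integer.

1688211472

`size` follows `checksum` (4 bytes), so it starts at byte offset 4 and occupies 4 bytes.
Bytes at offsets 4..7: 10 10 A0 64.
In little-endian order the low byte comes first in memory.
Reassemble most-significant byte first: 64 A0 10 10 → 0x64A01010.
0x64A01010 = 1688211472.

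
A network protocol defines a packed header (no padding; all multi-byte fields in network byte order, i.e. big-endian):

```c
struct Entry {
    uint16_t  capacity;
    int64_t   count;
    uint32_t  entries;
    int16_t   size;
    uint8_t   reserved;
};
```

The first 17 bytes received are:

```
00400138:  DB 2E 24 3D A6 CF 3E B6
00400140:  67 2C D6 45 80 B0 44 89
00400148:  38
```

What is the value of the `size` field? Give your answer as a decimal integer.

`size` follows `capacity` (2 B), `count` (8 B), `entries` (4 B), so it starts at offset 2 + 8 + 4 = 14 and occupies 2 bytes.
Bytes at offsets 14..15: 44 89.
Big-endian: lowest address holds the most-significant byte.
The bytes are already most-significant first: 0x4489.
0x4489 = 17545.

17545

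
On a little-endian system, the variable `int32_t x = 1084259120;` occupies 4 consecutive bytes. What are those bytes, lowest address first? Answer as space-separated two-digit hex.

30 7B A0 40

1084259120 in hexadecimal, padded to 32 bits, is 0x40A07B30.
Split into bytes (most-significant first): 40 A0 7B 30.
Little-endian: lowest address holds the least-significant byte.
So at ascending addresses the bytes are 30 7B A0 40.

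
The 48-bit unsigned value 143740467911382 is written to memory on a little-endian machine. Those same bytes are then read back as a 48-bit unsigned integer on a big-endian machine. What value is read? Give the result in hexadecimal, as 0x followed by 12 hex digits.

143740467911382 in 48-bit hexadecimal is 0x82BB2F879AD6.
Stored little-endian, the bytes at ascending addresses are D6 9A 87 2F BB 82.
Read back as big-endian, the last byte is least significant, giving 0xD69A872FBB82.

0xD69A872FBB82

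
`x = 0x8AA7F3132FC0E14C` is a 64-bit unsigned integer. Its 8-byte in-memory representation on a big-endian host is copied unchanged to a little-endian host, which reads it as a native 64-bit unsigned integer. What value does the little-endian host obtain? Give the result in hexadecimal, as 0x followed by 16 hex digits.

0x4CE1C02F13F3A78A

Stored big-endian, the bytes at ascending addresses are 8A A7 F3 13 2F C0 E1 4C.
Read back as little-endian, the first byte is least significant, giving 0x4CE1C02F13F3A78A.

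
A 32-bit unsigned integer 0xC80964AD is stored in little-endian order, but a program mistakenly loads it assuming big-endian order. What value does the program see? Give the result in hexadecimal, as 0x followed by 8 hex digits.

Stored little-endian, the bytes at ascending addresses are AD 64 09 C8.
Read back as big-endian, the last byte is least significant, giving 0xAD6409C8.

0xAD6409C8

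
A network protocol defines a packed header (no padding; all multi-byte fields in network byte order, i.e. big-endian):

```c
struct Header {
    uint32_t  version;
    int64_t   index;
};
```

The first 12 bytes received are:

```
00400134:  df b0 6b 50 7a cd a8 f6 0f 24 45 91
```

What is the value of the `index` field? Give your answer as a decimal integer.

`index` follows `version` (4 bytes), so it starts at byte offset 4 and occupies 8 bytes.
Bytes at offsets 4..11: 7A CD A8 F6 0F 24 45 91.
In big-endian order the high byte comes first in memory.
The bytes are already most-significant first: 0x7ACDA8F60F244591.
0x7ACDA8F60F244591 = 8848914617622349201.

8848914617622349201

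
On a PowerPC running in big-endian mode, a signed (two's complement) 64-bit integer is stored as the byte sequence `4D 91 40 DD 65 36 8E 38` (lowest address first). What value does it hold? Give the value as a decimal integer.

Big-endian stores the most-significant byte at the lowest address.
The bytes are already most-significant first: 0x4D9140DD65368E38.
0x4D9140DD65368E38 = 5589319932173520440.

5589319932173520440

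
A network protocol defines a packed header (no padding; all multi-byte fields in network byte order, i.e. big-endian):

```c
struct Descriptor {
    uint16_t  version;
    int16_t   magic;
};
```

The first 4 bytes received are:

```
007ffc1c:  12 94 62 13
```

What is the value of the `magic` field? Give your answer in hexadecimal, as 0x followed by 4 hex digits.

`magic` follows `version` (2 bytes), so it starts at byte offset 2 and occupies 2 bytes.
Bytes at offsets 2..3: 62 13.
Big-endian stores the most-significant byte at the lowest address.
The bytes are already most-significant first: 0x6213.

0x6213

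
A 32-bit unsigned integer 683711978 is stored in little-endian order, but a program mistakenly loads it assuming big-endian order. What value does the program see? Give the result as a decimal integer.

3936206888

683711978 in 32-bit hexadecimal is 0x28C09DEA.
Stored little-endian, the bytes at ascending addresses are EA 9D C0 28.
Read back as big-endian, the last byte is least significant, giving 0xEA9DC028.
0xEA9DC028 = 3936206888.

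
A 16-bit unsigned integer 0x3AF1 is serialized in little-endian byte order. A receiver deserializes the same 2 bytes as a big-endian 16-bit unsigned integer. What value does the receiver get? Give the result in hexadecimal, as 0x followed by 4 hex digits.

0xF13A

Stored little-endian, the bytes at ascending addresses are F1 3A.
Read back as big-endian, the last byte is least significant, giving 0xF13A.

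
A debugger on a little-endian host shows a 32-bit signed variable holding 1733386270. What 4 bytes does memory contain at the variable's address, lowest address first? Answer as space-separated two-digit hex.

1733386270 in hexadecimal, padded to 32 bits, is 0x6751601E.
Split into bytes (most-significant first): 67 51 60 1E.
In little-endian order the low byte comes first in memory.
So at ascending addresses the bytes are 1E 60 51 67.

1E 60 51 67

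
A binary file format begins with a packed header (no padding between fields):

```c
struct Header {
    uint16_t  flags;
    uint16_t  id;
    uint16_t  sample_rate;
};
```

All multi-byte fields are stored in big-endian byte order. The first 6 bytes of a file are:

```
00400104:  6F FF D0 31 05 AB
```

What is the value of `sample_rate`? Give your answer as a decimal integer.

1451

`sample_rate` follows `flags` (2 B), `id` (2 B), so it starts at offset 2 + 2 = 4 and occupies 2 bytes.
Bytes at offsets 4..5: 05 AB.
Big-endian stores the most-significant byte at the lowest address.
The bytes are already most-significant first: 0x05AB.
0x05AB = 1451.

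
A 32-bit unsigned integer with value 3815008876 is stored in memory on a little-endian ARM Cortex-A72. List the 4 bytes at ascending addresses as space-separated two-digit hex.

6C 6A 64 E3

3815008876 in hexadecimal, padded to 32 bits, is 0xE3646A6C.
Split into bytes (most-significant first): E3 64 6A 6C.
Little-endian: lowest address holds the least-significant byte.
So at ascending addresses the bytes are 6C 6A 64 E3.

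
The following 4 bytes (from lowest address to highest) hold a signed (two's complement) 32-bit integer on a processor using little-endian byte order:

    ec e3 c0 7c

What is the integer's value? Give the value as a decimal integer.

2093016044

In little-endian order the low byte comes first in memory.
Reassemble most-significant byte first: 7C C0 E3 EC → 0x7CC0E3EC.
0x7CC0E3EC = 2093016044.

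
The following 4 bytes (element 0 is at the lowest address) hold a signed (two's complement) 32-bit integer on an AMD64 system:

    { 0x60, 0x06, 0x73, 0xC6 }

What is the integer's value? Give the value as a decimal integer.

-965540256

Little-endian: lowest address holds the least-significant byte.
Reassemble most-significant byte first: C6 73 06 60 → 0xC6730660.
Top bit is set, so as a signed 32-bit value this is 0xC6730660 − 2^32 = -965540256.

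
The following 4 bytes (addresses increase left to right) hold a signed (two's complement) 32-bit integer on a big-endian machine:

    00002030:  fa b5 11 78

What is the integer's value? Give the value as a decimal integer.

-88796808

Big-endian stores the most-significant byte at the lowest address.
The bytes are already most-significant first: 0xFAB51178.
Top bit is set, so as a signed 32-bit value this is 0xFAB51178 − 2^32 = -88796808.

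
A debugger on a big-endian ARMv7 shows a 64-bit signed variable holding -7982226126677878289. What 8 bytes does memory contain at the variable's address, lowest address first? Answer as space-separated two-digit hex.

Two's complement of -7982226126677878289 in 64 bits: 7982226126677878289 = 0x6EC6905EDD7A2611; invert → 0x91396FA12285D9EE; add 1 → 0x91396FA12285D9EF.
Split into bytes (most-significant first): 91 39 6F A1 22 85 D9 EF.
Big-endian: lowest address holds the most-significant byte.
So the memory order matches the most-significant-first order: 91 39 6F A1 22 85 D9 EF.

91 39 6F A1 22 85 D9 EF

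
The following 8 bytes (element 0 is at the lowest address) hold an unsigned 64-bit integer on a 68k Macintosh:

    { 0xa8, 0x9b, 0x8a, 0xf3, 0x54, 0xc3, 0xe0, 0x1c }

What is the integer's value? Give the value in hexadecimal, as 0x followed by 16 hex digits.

0xA89B8AF354C3E01C

Big-endian: lowest address holds the most-significant byte.
The bytes are already most-significant first: 0xA89B8AF354C3E01C.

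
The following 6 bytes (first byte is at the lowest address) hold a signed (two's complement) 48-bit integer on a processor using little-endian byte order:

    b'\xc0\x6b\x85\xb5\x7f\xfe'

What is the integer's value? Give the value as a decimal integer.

-1650516988992

In little-endian order the low byte comes first in memory.
Reassemble most-significant byte first: FE 7F B5 85 6B C0 → 0xFE7FB5856BC0.
Top bit is set, so as a signed 48-bit value this is 0xFE7FB5856BC0 − 2^48 = -1650516988992.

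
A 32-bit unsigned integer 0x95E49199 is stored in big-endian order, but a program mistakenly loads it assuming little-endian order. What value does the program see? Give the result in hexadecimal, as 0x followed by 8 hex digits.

Stored big-endian, the bytes at ascending addresses are 95 E4 91 99.
Read back as little-endian, the first byte is least significant, giving 0x9991E495.

0x9991E495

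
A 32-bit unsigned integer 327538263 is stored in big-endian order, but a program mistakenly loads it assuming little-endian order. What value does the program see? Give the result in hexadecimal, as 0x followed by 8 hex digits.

327538263 in 32-bit hexadecimal is 0x1385D657.
Stored big-endian, the bytes at ascending addresses are 13 85 D6 57.
Read back as little-endian, the first byte is least significant, giving 0x57D68513.

0x57D68513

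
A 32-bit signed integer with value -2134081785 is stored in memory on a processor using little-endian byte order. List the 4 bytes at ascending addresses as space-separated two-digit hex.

Two's complement of -2134081785 in 32 bits: 2134081785 = 0x7F3380F9; invert → 0x80CC7F06; add 1 → 0x80CC7F07.
Split into bytes (most-significant first): 80 CC 7F 07.
Little-endian stores the least-significant byte at the lowest address.
So at ascending addresses the bytes are 07 7F CC 80.

07 7F CC 80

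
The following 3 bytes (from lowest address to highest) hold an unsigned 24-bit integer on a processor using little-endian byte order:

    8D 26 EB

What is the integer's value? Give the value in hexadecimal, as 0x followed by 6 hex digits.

0xEB268D

Little-endian: lowest address holds the least-significant byte.
Reassemble most-significant byte first: EB 26 8D → 0xEB268D.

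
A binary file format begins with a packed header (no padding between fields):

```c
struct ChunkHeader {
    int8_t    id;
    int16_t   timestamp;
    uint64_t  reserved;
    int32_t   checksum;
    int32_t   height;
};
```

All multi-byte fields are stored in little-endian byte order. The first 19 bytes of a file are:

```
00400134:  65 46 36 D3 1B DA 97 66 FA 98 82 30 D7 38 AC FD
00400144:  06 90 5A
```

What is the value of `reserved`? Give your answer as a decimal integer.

`reserved` follows `id` (1 B), `timestamp` (2 B), so it starts at offset 1 + 2 = 3 and occupies 8 bytes.
Bytes at offsets 3..10: D3 1B DA 97 66 FA 98 82.
In little-endian order the low byte comes first in memory.
Reassemble most-significant byte first: 82 98 FA 66 97 DA 1B D3 → 0x8298FA6697DA1BD3.
0x8298FA6697DA1BD3 = 9410546739931913171.

9410546739931913171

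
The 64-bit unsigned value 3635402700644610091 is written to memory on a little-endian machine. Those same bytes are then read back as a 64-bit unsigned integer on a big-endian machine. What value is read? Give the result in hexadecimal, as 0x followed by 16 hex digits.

0x2BF06ABB7E8B7332

3635402700644610091 in 64-bit hexadecimal is 0x32738B7EBB6AF02B.
Stored little-endian, the bytes at ascending addresses are 2B F0 6A BB 7E 8B 73 32.
Read back as big-endian, the last byte is least significant, giving 0x2BF06ABB7E8B7332.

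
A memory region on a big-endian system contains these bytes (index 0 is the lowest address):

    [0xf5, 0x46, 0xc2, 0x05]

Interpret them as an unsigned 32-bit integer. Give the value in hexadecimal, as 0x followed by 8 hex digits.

0xF546C205

Big-endian stores the most-significant byte at the lowest address.
The bytes are already most-significant first: 0xF546C205.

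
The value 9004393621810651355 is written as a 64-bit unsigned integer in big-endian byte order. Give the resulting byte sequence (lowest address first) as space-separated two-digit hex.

7C F6 08 4A AD D1 20 DB

9004393621810651355 in hexadecimal, padded to 64 bits, is 0x7CF6084AADD120DB.
Split into bytes (most-significant first): 7C F6 08 4A AD D1 20 DB.
Big-endian stores the most-significant byte at the lowest address.
So the memory order matches the most-significant-first order: 7C F6 08 4A AD D1 20 DB.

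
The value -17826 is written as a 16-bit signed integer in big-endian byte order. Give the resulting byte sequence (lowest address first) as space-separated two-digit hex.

BA 5E

Two's complement of -17826 in 16 bits: 17826 = 0x45A2; invert → 0xBA5D; add 1 → 0xBA5E.
Split into bytes (most-significant first): BA 5E.
In big-endian order the high byte comes first in memory.
So the memory order matches the most-significant-first order: BA 5E.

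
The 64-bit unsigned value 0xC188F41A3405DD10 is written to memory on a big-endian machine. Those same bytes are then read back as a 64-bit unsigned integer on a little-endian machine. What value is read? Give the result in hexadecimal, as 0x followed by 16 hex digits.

0x10DD05341AF488C1

Stored big-endian, the bytes at ascending addresses are C1 88 F4 1A 34 05 DD 10.
Read back as little-endian, the first byte is least significant, giving 0x10DD05341AF488C1.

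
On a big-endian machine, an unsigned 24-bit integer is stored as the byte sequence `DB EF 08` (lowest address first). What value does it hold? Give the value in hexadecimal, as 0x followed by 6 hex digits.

In big-endian order the high byte comes first in memory.
The bytes are already most-significant first: 0xDBEF08.

0xDBEF08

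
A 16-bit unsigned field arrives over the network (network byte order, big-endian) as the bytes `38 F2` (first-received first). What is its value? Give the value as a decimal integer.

In big-endian order the high byte comes first in memory.
The bytes are already most-significant first: 0x38F2.
0x38F2 = 14578.

14578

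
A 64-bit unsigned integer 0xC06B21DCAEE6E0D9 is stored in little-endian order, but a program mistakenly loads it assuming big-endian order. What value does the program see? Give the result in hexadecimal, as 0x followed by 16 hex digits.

0xD9E0E6AEDC216BC0

Stored little-endian, the bytes at ascending addresses are D9 E0 E6 AE DC 21 6B C0.
Read back as big-endian, the last byte is least significant, giving 0xD9E0E6AEDC216BC0.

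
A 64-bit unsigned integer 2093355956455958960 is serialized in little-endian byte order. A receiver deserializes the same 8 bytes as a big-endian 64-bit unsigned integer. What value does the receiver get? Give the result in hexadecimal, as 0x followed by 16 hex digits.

2093355956455958960 in 64-bit hexadecimal is 0x1D0D1826BD0169B0.
Stored little-endian, the bytes at ascending addresses are B0 69 01 BD 26 18 0D 1D.
Read back as big-endian, the last byte is least significant, giving 0xB06901BD26180D1D.

0xB06901BD26180D1D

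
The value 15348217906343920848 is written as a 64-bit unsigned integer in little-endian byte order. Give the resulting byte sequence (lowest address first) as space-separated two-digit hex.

D0 44 EB 12 DE D2 FF D4

15348217906343920848 in hexadecimal, padded to 64 bits, is 0xD4FFD2DE12EB44D0.
Split into bytes (most-significant first): D4 FF D2 DE 12 EB 44 D0.
Little-endian stores the least-significant byte at the lowest address.
So at ascending addresses the bytes are D0 44 EB 12 DE D2 FF D4.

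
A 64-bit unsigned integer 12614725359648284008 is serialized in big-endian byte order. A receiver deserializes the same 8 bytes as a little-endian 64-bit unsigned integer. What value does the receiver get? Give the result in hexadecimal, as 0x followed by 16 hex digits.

12614725359648284008 in 64-bit hexadecimal is 0xAF1081E100F29D68.
Stored big-endian, the bytes at ascending addresses are AF 10 81 E1 00 F2 9D 68.
Read back as little-endian, the first byte is least significant, giving 0x689DF200E18110AF.

0x689DF200E18110AF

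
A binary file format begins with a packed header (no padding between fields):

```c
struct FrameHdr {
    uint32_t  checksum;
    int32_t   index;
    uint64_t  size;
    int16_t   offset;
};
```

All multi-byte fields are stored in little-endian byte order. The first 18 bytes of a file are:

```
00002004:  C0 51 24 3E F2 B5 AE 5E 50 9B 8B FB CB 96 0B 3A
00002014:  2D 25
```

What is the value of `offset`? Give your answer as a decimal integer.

9517

`offset` follows `checksum` (4 B), `index` (4 B), `size` (8 B), so it starts at offset 4 + 4 + 8 = 16 and occupies 2 bytes.
Bytes at offsets 16..17: 2D 25.
Little-endian: lowest address holds the least-significant byte.
Reassemble most-significant byte first: 25 2D → 0x252D.
0x252D = 9517.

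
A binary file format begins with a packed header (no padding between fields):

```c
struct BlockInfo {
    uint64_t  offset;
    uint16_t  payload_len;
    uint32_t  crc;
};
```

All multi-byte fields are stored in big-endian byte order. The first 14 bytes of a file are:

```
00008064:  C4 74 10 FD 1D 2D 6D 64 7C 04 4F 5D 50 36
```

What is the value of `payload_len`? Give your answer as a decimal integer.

31748

`payload_len` follows `offset` (8 bytes), so it starts at byte offset 8 and occupies 2 bytes.
Bytes at offsets 8..9: 7C 04.
Big-endian: lowest address holds the most-significant byte.
The bytes are already most-significant first: 0x7C04.
0x7C04 = 31748.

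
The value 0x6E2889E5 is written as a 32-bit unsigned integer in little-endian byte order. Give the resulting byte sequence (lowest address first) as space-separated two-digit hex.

Split into bytes (most-significant first): 6E 28 89 E5.
Little-endian stores the least-significant byte at the lowest address.
So at ascending addresses the bytes are E5 89 28 6E.

E5 89 28 6E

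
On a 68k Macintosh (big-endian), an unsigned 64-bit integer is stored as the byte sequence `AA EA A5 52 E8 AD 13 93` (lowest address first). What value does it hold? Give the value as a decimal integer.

Big-endian stores the most-significant byte at the lowest address.
The bytes are already most-significant first: 0xAAEAA552E8AD1393.
0xAAEAA552E8AD1393 = 12315837906507600787.

12315837906507600787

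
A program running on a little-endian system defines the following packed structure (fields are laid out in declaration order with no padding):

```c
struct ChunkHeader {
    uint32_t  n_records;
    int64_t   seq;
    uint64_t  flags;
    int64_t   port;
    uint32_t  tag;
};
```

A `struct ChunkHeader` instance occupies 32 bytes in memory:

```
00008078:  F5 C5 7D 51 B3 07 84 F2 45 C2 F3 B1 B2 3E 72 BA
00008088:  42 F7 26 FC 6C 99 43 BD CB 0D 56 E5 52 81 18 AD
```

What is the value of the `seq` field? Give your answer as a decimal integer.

`seq` follows `n_records` (4 bytes), so it starts at byte offset 4 and occupies 8 bytes.
Bytes at offsets 4..11: B3 07 84 F2 45 C2 F3 B1.
Little-endian: lowest address holds the least-significant byte.
Reassemble most-significant byte first: B1 F3 C2 45 F2 84 07 B3 → 0xB1F3C245F28407B3.
Top bit is set, so as a signed 64-bit value this is 0xB1F3C245F28407B3 − 2^64 = -5623937903978346573.

-5623937903978346573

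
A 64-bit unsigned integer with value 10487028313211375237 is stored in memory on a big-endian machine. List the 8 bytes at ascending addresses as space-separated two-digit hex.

91 89 68 B0 2E 6D 8E 85

10487028313211375237 in hexadecimal, padded to 64 bits, is 0x918968B02E6D8E85.
Split into bytes (most-significant first): 91 89 68 B0 2E 6D 8E 85.
In big-endian order the high byte comes first in memory.
So the memory order matches the most-significant-first order: 91 89 68 B0 2E 6D 8E 85.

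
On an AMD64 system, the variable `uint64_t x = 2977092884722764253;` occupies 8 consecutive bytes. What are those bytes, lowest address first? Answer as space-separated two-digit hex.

DD 49 3E 91 34 C2 50 29

2977092884722764253 in hexadecimal, padded to 64 bits, is 0x2950C234913E49DD.
Split into bytes (most-significant first): 29 50 C2 34 91 3E 49 DD.
Little-endian stores the least-significant byte at the lowest address.
So at ascending addresses the bytes are DD 49 3E 91 34 C2 50 29.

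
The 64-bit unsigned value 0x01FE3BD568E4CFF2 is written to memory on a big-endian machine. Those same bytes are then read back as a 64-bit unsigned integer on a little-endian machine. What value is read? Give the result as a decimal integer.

17496454216262876673

Stored big-endian, the bytes at ascending addresses are 01 FE 3B D5 68 E4 CF F2.
Read back as little-endian, the first byte is least significant, giving 0xF2CFE468D53BFE01.
0xF2CFE468D53BFE01 = 17496454216262876673.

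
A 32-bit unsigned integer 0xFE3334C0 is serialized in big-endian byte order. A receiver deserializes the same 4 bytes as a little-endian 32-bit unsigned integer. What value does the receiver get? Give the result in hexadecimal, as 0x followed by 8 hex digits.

Stored big-endian, the bytes at ascending addresses are FE 33 34 C0.
Read back as little-endian, the first byte is least significant, giving 0xC03433FE.

0xC03433FE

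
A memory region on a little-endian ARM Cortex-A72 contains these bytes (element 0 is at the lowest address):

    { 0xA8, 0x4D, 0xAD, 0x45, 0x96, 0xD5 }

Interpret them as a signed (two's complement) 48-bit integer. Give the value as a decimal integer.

-46633585914456

Little-endian: lowest address holds the least-significant byte.
Reassemble most-significant byte first: D5 96 45 AD 4D A8 → 0xD59645AD4DA8.
Top bit is set, so as a signed 48-bit value this is 0xD59645AD4DA8 − 2^48 = -46633585914456.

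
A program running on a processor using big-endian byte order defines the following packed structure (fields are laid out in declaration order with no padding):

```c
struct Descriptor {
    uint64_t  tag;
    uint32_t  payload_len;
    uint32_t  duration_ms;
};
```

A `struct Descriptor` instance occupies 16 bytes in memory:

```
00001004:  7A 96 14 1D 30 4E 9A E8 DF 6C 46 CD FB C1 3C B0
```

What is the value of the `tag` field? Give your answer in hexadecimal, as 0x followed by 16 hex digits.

`tag` is the first field, at byte offset 0, occupying 8 bytes.
Bytes at offsets 0..7: 7A 96 14 1D 30 4E 9A E8.
Big-endian stores the most-significant byte at the lowest address.
The bytes are already most-significant first: 0x7A96141D304E9AE8.

0x7A96141D304E9AE8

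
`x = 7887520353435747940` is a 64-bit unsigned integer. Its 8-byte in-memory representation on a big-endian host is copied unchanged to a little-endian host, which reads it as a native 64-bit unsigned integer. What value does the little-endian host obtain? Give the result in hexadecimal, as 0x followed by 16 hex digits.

0x648633B9F819766D

7887520353435747940 in 64-bit hexadecimal is 0x6D7619F8B9338664.
Stored big-endian, the bytes at ascending addresses are 6D 76 19 F8 B9 33 86 64.
Read back as little-endian, the first byte is least significant, giving 0x648633B9F819766D.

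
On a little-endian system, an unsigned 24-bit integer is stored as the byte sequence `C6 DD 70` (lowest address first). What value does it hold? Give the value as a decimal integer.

7396806

Little-endian stores the least-significant byte at the lowest address.
Reassemble most-significant byte first: 70 DD C6 → 0x70DDC6.
0x70DDC6 = 7396806.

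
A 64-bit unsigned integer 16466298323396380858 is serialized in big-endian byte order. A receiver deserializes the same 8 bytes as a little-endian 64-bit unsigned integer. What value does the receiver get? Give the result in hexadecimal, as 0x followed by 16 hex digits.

16466298323396380858 in 64-bit hexadecimal is 0xE4840B153BA6C8BA.
Stored big-endian, the bytes at ascending addresses are E4 84 0B 15 3B A6 C8 BA.
Read back as little-endian, the first byte is least significant, giving 0xBAC8A63B150B84E4.

0xBAC8A63B150B84E4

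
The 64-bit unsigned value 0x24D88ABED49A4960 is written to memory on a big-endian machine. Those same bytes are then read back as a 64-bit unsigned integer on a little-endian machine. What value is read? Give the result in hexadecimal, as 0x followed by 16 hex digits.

Stored big-endian, the bytes at ascending addresses are 24 D8 8A BE D4 9A 49 60.
Read back as little-endian, the first byte is least significant, giving 0x60499AD4BE8AD824.

0x60499AD4BE8AD824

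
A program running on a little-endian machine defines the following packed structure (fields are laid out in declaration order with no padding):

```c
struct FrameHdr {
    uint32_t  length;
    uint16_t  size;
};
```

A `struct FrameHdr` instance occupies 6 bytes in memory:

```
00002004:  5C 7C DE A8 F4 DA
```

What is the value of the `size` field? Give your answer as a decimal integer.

56052

`size` follows `length` (4 bytes), so it starts at byte offset 4 and occupies 2 bytes.
Bytes at offsets 4..5: F4 DA.
In little-endian order the low byte comes first in memory.
Reassemble most-significant byte first: DA F4 → 0xDAF4.
0xDAF4 = 56052.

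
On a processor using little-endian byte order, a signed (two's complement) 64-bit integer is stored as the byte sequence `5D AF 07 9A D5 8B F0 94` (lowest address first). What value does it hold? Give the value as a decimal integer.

Little-endian stores the least-significant byte at the lowest address.
Reassemble most-significant byte first: 94 F0 8B D5 9A 07 AF 5D → 0x94F08BD59A07AF5D.
Top bit is set, so as a signed 64-bit value this is 0x94F08BD59A07AF5D − 2^64 = -7714512412157169827.

-7714512412157169827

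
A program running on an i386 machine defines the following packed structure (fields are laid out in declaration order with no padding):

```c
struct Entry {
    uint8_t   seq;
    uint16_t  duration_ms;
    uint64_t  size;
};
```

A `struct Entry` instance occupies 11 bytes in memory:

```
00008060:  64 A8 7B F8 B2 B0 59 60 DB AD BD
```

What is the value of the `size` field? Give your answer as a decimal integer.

13667821651007419128

`size` follows `seq` (1 B), `duration_ms` (2 B), so it starts at offset 1 + 2 = 3 and occupies 8 bytes.
Bytes at offsets 3..10: F8 B2 B0 59 60 DB AD BD.
In little-endian order the low byte comes first in memory.
Reassemble most-significant byte first: BD AD DB 60 59 B0 B2 F8 → 0xBDADDB6059B0B2F8.
0xBDADDB6059B0B2F8 = 13667821651007419128.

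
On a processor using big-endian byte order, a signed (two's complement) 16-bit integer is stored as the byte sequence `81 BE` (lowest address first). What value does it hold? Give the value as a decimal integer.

Big-endian: lowest address holds the most-significant byte.
The bytes are already most-significant first: 0x81BE.
Top bit is set, so as a signed 16-bit value this is 0x81BE − 2^16 = -32322.

-32322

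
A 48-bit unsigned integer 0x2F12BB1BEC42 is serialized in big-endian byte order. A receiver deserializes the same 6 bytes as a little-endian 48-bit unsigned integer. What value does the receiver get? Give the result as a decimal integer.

Stored big-endian, the bytes at ascending addresses are 2F 12 BB 1B EC 42.
Read back as little-endian, the first byte is least significant, giving 0x42EC1BBB122F.
0x42EC1BBB122F = 73581844959791.

73581844959791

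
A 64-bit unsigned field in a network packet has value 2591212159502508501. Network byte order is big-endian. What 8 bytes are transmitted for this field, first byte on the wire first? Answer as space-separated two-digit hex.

23 F5 D5 BA F0 D1 E1 D5

2591212159502508501 in hexadecimal, padded to 64 bits, is 0x23F5D5BAF0D1E1D5.
Split into bytes (most-significant first): 23 F5 D5 BA F0 D1 E1 D5.
Big-endian stores the most-significant byte at the lowest address.
So the memory order matches the most-significant-first order: 23 F5 D5 BA F0 D1 E1 D5.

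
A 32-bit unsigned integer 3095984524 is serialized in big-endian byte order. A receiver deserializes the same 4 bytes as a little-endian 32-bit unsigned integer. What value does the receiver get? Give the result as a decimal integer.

3095984524 in 32-bit hexadecimal is 0xB888F98C.
Stored big-endian, the bytes at ascending addresses are B8 88 F9 8C.
Read back as little-endian, the first byte is least significant, giving 0x8CF988B8.
0x8CF988B8 = 2365163704.

2365163704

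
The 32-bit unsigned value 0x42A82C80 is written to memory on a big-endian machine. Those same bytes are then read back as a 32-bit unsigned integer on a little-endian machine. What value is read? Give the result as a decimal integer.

2150410306

Stored big-endian, the bytes at ascending addresses are 42 A8 2C 80.
Read back as little-endian, the first byte is least significant, giving 0x802CA842.
0x802CA842 = 2150410306.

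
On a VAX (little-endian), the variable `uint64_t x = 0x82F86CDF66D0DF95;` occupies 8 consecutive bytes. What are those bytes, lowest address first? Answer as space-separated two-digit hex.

95 DF D0 66 DF 6C F8 82

Split into bytes (most-significant first): 82 F8 6C DF 66 D0 DF 95.
Little-endian: lowest address holds the least-significant byte.
So at ascending addresses the bytes are 95 DF D0 66 DF 6C F8 82.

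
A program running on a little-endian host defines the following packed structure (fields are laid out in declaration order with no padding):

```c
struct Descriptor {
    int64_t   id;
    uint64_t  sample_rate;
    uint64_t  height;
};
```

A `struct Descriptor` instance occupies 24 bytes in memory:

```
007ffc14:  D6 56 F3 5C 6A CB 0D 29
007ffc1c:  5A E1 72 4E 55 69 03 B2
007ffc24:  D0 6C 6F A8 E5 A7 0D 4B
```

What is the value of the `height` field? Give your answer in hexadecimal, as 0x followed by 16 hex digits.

`height` follows `id` (8 B), `sample_rate` (8 B), so it starts at offset 8 + 8 = 16 and occupies 8 bytes.
Bytes at offsets 16..23: D0 6C 6F A8 E5 A7 0D 4B.
Little-endian stores the least-significant byte at the lowest address.
Reassemble most-significant byte first: 4B 0D A7 E5 A8 6F 6C D0 → 0x4B0DA7E5A86F6CD0.

0x4B0DA7E5A86F6CD0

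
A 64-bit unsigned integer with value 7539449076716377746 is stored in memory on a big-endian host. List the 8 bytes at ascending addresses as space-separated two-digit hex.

68 A1 80 FD 53 D3 96 92

7539449076716377746 in hexadecimal, padded to 64 bits, is 0x68A180FD53D39692.
Split into bytes (most-significant first): 68 A1 80 FD 53 D3 96 92.
In big-endian order the high byte comes first in memory.
So the memory order matches the most-significant-first order: 68 A1 80 FD 53 D3 96 92.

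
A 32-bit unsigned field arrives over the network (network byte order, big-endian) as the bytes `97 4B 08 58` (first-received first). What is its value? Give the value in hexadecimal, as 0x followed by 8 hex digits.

Big-endian stores the most-significant byte at the lowest address.
The bytes are already most-significant first: 0x974B0858.

0x974B0858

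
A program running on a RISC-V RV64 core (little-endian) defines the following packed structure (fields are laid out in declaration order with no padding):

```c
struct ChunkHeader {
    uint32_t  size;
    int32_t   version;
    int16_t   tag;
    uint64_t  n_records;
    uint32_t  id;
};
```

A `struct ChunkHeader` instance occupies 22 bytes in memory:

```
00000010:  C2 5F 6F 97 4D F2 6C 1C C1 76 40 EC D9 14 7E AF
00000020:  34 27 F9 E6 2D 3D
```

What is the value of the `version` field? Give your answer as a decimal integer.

`version` follows `size` (4 bytes), so it starts at byte offset 4 and occupies 4 bytes.
Bytes at offsets 4..7: 4D F2 6C 1C.
Little-endian: lowest address holds the least-significant byte.
Reassemble most-significant byte first: 1C 6C F2 4D → 0x1C6CF24D.
0x1C6CF24D = 476901965.

476901965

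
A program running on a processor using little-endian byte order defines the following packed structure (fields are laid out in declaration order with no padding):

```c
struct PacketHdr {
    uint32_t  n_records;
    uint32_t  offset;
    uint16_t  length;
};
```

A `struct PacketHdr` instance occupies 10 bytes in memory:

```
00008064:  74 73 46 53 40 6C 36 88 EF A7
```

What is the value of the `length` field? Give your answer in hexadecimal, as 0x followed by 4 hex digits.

0xA7EF

`length` follows `n_records` (4 B), `offset` (4 B), so it starts at offset 4 + 4 = 8 and occupies 2 bytes.
Bytes at offsets 8..9: EF A7.
Little-endian: lowest address holds the least-significant byte.
Reassemble most-significant byte first: A7 EF → 0xA7EF.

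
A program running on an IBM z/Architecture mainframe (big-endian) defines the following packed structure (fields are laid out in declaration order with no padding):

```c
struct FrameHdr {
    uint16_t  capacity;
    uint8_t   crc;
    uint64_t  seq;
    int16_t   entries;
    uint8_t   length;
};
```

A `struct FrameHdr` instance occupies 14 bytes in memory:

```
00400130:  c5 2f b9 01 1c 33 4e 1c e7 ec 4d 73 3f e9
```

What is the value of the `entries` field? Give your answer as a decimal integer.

`entries` follows `capacity` (2 B), `crc` (1 B), `seq` (8 B), so it starts at offset 2 + 1 + 8 = 11 and occupies 2 bytes.
Bytes at offsets 11..12: 73 3F.
Big-endian stores the most-significant byte at the lowest address.
The bytes are already most-significant first: 0x733F.
0x733F = 29503.

29503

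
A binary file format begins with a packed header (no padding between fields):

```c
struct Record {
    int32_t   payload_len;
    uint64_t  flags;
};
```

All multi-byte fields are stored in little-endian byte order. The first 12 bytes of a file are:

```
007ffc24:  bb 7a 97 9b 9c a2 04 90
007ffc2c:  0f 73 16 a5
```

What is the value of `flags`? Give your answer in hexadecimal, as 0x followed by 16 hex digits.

`flags` follows `payload_len` (4 bytes), so it starts at byte offset 4 and occupies 8 bytes.
Bytes at offsets 4..11: 9C A2 04 90 0F 73 16 A5.
Little-endian stores the least-significant byte at the lowest address.
Reassemble most-significant byte first: A5 16 73 0F 90 04 A2 9C → 0xA516730F9004A29C.

0xA516730F9004A29C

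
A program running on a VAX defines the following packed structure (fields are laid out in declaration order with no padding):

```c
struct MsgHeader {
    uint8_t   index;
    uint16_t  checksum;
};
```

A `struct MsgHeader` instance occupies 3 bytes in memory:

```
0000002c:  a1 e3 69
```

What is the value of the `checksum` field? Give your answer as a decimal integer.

27107

`checksum` follows `index` (1 byte), so it starts at byte offset 1 and occupies 2 bytes.
Bytes at offsets 1..2: E3 69.
In little-endian order the low byte comes first in memory.
Reassemble most-significant byte first: 69 E3 → 0x69E3.
0x69E3 = 27107.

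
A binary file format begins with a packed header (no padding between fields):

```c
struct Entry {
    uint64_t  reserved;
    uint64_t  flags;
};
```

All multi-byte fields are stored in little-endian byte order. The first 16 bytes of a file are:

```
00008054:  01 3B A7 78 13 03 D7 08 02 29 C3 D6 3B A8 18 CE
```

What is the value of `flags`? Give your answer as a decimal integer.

`flags` follows `reserved` (8 bytes), so it starts at byte offset 8 and occupies 8 bytes.
Bytes at offsets 8..15: 02 29 C3 D6 3B A8 18 CE.
Little-endian: lowest address holds the least-significant byte.
Reassemble most-significant byte first: CE 18 A8 3B D6 C3 29 02 → 0xCE18A83BD6C32902.
0xCE18A83BD6C32902 = 14850804746213861634.

14850804746213861634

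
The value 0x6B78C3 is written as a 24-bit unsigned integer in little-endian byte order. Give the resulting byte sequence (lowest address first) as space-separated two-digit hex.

Split into bytes (most-significant first): 6B 78 C3.
Little-endian stores the least-significant byte at the lowest address.
So at ascending addresses the bytes are C3 78 6B.

C3 78 6B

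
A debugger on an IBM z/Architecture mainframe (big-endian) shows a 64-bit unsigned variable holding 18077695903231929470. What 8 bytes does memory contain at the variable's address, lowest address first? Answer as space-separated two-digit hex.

FA E0 E0 A4 ED AC 6C 7E

18077695903231929470 in hexadecimal, padded to 64 bits, is 0xFAE0E0A4EDAC6C7E.
Split into bytes (most-significant first): FA E0 E0 A4 ED AC 6C 7E.
Big-endian: lowest address holds the most-significant byte.
So the memory order matches the most-significant-first order: FA E0 E0 A4 ED AC 6C 7E.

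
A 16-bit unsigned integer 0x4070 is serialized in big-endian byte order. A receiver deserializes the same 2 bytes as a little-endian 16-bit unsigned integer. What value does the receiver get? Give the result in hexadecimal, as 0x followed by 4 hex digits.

Stored big-endian, the bytes at ascending addresses are 40 70.
Read back as little-endian, the first byte is least significant, giving 0x7040.

0x7040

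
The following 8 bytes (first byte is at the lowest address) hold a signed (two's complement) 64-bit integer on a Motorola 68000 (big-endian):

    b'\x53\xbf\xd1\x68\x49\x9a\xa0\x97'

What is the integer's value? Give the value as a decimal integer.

Big-endian: lowest address holds the most-significant byte.
The bytes are already most-significant first: 0x53BFD168499AA097.
0x53BFD168499AA097 = 6034772271541428375.

6034772271541428375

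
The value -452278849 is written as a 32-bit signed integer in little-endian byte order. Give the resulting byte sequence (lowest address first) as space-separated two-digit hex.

Two's complement of -452278849 in 32 bits: 452278849 = 0x1AF53A41; invert → 0xE50AC5BE; add 1 → 0xE50AC5BF.
Split into bytes (most-significant first): E5 0A C5 BF.
Little-endian stores the least-significant byte at the lowest address.
So at ascending addresses the bytes are BF C5 0A E5.

BF C5 0A E5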